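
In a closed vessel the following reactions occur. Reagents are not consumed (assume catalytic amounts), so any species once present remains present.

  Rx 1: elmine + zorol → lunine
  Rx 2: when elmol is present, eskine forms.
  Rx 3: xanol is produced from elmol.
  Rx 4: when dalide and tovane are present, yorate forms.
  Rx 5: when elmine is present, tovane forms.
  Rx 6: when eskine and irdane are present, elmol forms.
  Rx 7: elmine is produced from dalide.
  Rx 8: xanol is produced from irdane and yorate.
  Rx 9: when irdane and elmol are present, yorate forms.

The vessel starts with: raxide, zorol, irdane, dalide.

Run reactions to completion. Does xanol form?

Yes

dalide present → elmine forms (Rx 7).
elmine present → tovane forms (Rx 5).
dalide and tovane present → yorate forms (Rx 4).
irdane and yorate present → xanol forms (Rx 8).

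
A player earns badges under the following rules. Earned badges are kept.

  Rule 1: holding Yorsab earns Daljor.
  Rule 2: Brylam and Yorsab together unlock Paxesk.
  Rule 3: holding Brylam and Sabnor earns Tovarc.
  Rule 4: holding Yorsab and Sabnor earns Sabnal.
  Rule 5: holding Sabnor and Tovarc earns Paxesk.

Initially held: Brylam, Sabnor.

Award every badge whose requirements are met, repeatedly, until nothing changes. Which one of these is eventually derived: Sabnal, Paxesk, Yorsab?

With Brylam and Sabnor, Tovarc is earned (Rule 3).
With Sabnor and Tovarc, Paxesk is earned (Rule 5).
No rule produces Yorsab, and it is not given. Sabnal would need Yorsab and Sabnor (Rule 4), but Yorsab is never earned.

Paxesk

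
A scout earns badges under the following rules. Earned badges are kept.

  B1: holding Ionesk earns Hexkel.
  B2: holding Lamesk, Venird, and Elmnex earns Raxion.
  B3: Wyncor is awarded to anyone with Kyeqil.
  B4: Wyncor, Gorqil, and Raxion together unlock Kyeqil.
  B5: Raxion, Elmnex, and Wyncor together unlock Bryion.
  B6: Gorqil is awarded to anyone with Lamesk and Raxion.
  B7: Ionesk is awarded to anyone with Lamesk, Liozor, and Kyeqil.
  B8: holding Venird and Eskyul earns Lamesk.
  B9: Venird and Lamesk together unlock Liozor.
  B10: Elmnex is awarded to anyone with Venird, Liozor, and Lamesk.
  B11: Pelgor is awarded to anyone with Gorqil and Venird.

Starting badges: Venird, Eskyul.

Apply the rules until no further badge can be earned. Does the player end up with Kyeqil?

No

Kyeqil would need Wyncor, Gorqil, and Raxion (B4), but Wyncor is never earned.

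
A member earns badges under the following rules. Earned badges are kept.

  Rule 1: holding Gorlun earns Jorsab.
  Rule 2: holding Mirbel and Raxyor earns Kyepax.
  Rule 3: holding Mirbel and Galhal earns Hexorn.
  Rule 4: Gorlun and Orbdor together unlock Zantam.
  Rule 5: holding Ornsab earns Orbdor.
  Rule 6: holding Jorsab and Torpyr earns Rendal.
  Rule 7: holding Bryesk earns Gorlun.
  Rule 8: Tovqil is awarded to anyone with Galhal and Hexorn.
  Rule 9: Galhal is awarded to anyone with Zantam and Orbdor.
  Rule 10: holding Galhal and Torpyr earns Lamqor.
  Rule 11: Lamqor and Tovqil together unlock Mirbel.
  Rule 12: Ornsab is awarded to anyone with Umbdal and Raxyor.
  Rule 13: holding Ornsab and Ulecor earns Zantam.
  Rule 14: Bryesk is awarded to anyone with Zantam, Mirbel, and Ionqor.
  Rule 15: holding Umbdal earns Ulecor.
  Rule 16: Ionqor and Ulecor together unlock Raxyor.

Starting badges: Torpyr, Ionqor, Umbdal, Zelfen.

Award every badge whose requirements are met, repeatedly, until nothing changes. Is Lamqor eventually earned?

With Umbdal, Ulecor is earned (Rule 15).
With Ionqor and Ulecor, Raxyor is earned (Rule 16).
With Umbdal and Raxyor, Ornsab is earned (Rule 12).
With Ornsab, Orbdor is earned (Rule 5).
With Ornsab and Ulecor, Zantam is earned (Rule 13).
With Zantam and Orbdor, Galhal is earned (Rule 9).
With Galhal and Torpyr, Lamqor is earned (Rule 10).

Yes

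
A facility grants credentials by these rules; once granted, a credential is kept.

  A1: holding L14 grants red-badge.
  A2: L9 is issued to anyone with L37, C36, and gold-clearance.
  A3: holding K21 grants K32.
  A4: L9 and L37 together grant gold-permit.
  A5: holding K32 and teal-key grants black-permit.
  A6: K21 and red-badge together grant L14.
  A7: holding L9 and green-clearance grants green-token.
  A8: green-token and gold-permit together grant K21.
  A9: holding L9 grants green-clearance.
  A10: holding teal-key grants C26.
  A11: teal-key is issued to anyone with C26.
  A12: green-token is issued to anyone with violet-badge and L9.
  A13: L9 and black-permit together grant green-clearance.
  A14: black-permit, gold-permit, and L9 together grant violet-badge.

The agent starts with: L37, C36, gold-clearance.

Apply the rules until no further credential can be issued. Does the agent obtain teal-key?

No

teal-key would need C26 (A11), but C26 is never granted.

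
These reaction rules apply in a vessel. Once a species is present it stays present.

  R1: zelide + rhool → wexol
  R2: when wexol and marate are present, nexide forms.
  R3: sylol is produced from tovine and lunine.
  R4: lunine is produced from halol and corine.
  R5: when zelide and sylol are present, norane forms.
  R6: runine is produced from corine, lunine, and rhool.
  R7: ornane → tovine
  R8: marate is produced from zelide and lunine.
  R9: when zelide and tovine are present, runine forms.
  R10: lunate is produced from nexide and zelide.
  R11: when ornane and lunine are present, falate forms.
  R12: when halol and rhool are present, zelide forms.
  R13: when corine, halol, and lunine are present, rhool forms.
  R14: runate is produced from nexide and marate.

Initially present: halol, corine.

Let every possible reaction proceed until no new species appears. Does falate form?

falate would need ornane and lunine (R11), but ornane never forms.

No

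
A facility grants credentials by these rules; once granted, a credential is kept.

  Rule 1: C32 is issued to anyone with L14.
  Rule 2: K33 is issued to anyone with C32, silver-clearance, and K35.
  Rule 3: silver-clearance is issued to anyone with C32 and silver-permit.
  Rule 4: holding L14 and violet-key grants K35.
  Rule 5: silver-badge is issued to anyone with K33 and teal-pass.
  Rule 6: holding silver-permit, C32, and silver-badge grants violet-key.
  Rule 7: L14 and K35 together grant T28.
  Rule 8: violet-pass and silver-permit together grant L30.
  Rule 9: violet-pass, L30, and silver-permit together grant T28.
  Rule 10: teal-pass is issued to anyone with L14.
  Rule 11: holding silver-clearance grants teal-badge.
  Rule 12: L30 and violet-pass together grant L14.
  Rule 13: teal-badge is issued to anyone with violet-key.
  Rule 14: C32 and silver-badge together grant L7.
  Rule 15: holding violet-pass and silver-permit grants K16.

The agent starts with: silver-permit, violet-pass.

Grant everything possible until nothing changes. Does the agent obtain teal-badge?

Holding violet-pass and silver-permit grants L30 (Rule 8).
Holding L30 and violet-pass grants L14 (Rule 12).
Holding L14 grants C32 (Rule 1).
Holding C32 and silver-permit grants silver-clearance (Rule 3).
Holding silver-clearance grants teal-badge (Rule 11).

Yes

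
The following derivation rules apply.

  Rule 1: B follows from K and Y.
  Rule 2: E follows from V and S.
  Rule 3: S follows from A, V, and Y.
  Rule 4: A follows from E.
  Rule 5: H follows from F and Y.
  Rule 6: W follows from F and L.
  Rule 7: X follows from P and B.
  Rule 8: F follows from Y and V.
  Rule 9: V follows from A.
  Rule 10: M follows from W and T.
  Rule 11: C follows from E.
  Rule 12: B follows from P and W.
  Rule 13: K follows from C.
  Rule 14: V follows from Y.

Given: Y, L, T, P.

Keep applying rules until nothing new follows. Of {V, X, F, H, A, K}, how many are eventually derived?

4

From Y, Rule 14 gives V.
From Y and V, Rule 8 gives F.
From F and Y, Rule 5 gives H.
F and L hold, so W follows (Rule 6).
P and W hold, so B follows (Rule 12).
P and B hold, so X follows (Rule 7).
V: reached.
X: reached.
F: reached.
H: reached.
A would need E (Rule 4), but E is never established.
K would need C (Rule 13), but C is never established.
Reached: V, X, F, and H — 4 of the 6.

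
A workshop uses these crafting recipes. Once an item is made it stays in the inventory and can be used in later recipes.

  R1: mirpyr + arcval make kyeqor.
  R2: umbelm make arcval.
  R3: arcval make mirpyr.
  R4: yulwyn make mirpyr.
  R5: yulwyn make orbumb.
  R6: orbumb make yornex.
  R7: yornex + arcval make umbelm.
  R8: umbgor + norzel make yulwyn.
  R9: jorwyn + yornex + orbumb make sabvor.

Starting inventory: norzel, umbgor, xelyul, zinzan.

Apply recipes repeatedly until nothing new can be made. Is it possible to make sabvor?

No

sabvor would need jorwyn, yornex, and orbumb (R9), but jorwyn is never obtained.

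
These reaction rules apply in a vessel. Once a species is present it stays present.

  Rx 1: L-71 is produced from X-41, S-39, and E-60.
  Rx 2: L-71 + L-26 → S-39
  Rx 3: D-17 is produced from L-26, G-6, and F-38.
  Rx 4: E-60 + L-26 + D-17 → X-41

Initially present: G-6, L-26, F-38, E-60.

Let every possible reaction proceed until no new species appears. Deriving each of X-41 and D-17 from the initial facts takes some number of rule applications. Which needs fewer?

D-17

D-17: L-26, G-6, and F-38 present → D-17 forms (Rx 3). [1 rule application]
X-41: L-26, G-6, and F-38 present → D-17 forms (Rx 3). E-60, L-26, and D-17 present → X-41 forms (Rx 4). [2 rule applications]
D-17 needs fewer.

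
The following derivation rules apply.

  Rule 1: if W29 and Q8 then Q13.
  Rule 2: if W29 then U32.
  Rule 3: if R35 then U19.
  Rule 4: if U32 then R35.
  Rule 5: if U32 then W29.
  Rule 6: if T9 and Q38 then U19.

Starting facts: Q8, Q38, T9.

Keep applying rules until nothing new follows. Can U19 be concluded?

Yes

From T9 and Q38, Rule 6 gives U19.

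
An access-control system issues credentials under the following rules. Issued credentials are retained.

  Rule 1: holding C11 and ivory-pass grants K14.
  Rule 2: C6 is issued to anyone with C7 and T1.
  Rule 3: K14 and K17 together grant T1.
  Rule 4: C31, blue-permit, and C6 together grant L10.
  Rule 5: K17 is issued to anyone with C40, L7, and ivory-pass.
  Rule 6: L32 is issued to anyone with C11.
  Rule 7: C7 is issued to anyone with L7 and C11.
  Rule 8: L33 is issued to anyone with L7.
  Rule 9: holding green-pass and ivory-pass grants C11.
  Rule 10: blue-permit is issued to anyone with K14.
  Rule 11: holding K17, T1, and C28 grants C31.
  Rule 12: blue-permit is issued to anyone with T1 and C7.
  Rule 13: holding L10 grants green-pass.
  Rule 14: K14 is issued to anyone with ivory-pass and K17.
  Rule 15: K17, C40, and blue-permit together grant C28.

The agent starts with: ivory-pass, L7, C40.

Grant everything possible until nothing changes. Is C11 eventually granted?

C11 would need green-pass and ivory-pass (Rule 9), but green-pass is never granted.

No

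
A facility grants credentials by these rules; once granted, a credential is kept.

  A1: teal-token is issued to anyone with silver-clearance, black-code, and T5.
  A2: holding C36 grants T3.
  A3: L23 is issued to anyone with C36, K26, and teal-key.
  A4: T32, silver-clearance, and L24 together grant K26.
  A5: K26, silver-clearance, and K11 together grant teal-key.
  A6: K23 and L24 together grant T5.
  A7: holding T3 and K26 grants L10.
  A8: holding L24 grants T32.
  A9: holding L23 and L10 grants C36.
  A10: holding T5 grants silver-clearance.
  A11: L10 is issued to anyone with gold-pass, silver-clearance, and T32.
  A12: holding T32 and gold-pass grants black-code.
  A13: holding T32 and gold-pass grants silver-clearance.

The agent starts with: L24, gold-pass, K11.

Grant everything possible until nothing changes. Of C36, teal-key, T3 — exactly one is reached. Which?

Holding L24 grants T32 (A8).
Holding T32 and gold-pass grants silver-clearance (A13).
Holding T32, silver-clearance, and L24 grants K26 (A4).
Holding K26, silver-clearance, and K11 grants teal-key (A5).
T3 would need C36 (A2), but C36 is never granted. C36 would need L23 and L10 (A9), but L23 is never granted.

teal-key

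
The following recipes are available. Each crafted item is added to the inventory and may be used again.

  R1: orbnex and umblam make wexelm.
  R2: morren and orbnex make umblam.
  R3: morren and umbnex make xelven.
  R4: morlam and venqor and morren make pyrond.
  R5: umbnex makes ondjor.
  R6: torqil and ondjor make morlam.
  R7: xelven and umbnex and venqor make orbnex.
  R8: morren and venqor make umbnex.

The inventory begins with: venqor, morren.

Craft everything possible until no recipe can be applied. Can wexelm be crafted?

Using R8, morren and venqor make umbnex.
Using R3, morren and umbnex make xelven.
Using R7, xelven, umbnex, and venqor make orbnex.
Using R2, morren and orbnex make umblam.
orbnex and umblam → wexelm (R1).

Yes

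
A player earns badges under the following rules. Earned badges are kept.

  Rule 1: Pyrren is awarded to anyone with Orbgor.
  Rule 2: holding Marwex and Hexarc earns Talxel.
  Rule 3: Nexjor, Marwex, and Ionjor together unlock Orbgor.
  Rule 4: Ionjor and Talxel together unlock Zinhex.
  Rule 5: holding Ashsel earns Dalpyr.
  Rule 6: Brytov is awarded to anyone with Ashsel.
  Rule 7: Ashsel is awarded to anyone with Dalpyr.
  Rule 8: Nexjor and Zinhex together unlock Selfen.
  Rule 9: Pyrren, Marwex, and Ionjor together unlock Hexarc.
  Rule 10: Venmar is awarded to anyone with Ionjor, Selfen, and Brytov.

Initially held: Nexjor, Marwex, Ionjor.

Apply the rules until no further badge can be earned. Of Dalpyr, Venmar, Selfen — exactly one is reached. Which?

Selfen

With Nexjor, Marwex, and Ionjor, Orbgor is earned (Rule 3).
With Orbgor, Pyrren is earned (Rule 1).
With Pyrren, Marwex, and Ionjor, Hexarc is earned (Rule 9).
With Marwex and Hexarc, Talxel is earned (Rule 2).
With Ionjor and Talxel, Zinhex is earned (Rule 4).
With Nexjor and Zinhex, Selfen is earned (Rule 8).
Venmar would need Ionjor, Selfen, and Brytov (Rule 10), but Brytov is never earned. Dalpyr would need Ashsel (Rule 5), but Ashsel is never earned.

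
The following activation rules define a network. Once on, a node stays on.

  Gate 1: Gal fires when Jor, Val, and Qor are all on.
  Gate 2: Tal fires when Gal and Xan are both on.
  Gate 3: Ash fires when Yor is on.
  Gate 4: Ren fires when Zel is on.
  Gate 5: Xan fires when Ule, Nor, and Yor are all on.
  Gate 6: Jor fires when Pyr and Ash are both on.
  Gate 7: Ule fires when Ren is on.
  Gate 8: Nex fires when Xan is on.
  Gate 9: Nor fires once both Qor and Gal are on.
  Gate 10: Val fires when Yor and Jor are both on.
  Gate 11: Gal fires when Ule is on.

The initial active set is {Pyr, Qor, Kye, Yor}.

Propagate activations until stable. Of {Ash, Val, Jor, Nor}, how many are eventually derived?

Gate 3: Yor on → Ash on.
Gate 6: Pyr and Ash on → Jor on.
Yor and Jor are on, so Val fires (Gate 10).
Gate 1: Jor, Val, and Qor on → Gal on.
Qor and Gal are on, so Nor fires (Gate 9).
Ash: reached.
Val: reached.
Jor: reached.
Nor: reached.
All 4 are reached.

4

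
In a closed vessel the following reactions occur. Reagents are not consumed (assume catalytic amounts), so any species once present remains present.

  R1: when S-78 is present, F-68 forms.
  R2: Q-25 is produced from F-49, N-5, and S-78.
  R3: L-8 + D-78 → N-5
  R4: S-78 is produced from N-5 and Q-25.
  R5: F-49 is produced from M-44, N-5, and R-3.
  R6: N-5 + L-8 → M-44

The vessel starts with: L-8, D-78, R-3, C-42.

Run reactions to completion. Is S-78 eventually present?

S-78 would need N-5 and Q-25 (R4), but Q-25 never forms.

No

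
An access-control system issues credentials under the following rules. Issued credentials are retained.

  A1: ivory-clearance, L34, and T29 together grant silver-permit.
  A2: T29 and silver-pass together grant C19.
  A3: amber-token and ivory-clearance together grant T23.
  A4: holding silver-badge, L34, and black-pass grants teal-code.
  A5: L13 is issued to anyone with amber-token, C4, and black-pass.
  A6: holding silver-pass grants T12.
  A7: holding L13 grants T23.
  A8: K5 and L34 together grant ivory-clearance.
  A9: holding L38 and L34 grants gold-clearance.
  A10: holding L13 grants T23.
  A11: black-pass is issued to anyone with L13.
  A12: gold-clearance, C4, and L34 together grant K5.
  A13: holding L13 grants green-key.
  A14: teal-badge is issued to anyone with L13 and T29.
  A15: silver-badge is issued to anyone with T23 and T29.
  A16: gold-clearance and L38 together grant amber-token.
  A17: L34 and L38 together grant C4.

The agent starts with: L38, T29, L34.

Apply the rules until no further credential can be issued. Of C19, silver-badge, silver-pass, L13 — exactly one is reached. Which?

silver-badge

Holding L38 and L34 grants gold-clearance (A9).
Holding L34 and L38 grants C4 (A17).
Holding gold-clearance, C4, and L34 grants K5 (A12).
Holding gold-clearance and L38 grants amber-token (A16).
Holding K5 and L34 grants ivory-clearance (A8).
Holding amber-token and ivory-clearance grants T23 (A3).
Holding T23 and T29 grants silver-badge (A15).
C19 would need T29 and silver-pass (A2), but silver-pass is never granted. No rule produces silver-pass, and it is not given. L13 would need amber-token, C4, and black-pass (A5), but black-pass is never granted.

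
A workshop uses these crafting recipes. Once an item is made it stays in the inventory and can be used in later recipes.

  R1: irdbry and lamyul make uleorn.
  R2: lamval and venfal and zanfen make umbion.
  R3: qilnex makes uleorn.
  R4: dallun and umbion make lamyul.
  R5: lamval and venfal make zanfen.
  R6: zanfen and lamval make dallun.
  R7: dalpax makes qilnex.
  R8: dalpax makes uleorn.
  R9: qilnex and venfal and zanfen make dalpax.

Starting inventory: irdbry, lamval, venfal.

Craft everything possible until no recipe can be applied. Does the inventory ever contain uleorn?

Using R5, lamval and venfal make zanfen.
Using R6, zanfen and lamval make dallun.
lamval and venfal and zanfen → umbion (R2).
Using R4, dallun and umbion make lamyul.
Using R1, irdbry and lamyul make uleorn.

Yes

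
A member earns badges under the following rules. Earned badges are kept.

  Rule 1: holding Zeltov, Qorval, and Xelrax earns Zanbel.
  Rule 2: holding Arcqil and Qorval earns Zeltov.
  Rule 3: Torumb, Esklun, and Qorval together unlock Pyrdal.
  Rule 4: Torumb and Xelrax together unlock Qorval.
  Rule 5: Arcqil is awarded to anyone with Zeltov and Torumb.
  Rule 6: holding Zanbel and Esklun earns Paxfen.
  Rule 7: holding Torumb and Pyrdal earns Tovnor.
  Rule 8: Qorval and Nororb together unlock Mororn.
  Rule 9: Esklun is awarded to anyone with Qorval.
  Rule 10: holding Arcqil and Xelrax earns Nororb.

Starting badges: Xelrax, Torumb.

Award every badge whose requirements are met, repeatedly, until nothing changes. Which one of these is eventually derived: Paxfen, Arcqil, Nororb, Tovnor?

Tovnor

With Torumb and Xelrax, Qorval is earned (Rule 4).
With Qorval, Esklun is earned (Rule 9).
With Torumb, Esklun, and Qorval, Pyrdal is earned (Rule 3).
With Torumb and Pyrdal, Tovnor is earned (Rule 7).
Paxfen would need Zanbel and Esklun (Rule 6), but Zanbel is never earned. Arcqil would need Zeltov and Torumb (Rule 5), but Zeltov is never earned. Nororb would need Arcqil and Xelrax (Rule 10), but Arcqil is never earned.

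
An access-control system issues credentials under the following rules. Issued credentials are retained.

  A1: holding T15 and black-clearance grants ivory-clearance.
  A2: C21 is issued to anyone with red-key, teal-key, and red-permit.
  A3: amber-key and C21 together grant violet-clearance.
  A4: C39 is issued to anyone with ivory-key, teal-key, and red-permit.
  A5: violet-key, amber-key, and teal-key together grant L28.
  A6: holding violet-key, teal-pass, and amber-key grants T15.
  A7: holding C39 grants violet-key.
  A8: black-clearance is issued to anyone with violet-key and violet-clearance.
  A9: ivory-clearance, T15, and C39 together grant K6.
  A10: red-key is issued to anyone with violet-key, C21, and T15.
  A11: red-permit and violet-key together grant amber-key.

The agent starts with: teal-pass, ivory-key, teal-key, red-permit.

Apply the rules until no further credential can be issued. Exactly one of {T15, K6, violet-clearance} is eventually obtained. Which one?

Holding ivory-key, teal-key, and red-permit grants C39 (A4).
Holding C39 grants violet-key (A7).
Holding red-permit and violet-key grants amber-key (A11).
Holding violet-key, teal-pass, and amber-key grants T15 (A6).
violet-clearance would need amber-key and C21 (A3), but C21 is never granted. K6 would need ivory-clearance, T15, and C39 (A9), but ivory-clearance is never granted.

T15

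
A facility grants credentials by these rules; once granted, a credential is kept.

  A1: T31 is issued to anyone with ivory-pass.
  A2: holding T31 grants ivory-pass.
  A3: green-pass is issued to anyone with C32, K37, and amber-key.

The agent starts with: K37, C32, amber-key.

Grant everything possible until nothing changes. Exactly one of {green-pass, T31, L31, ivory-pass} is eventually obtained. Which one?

green-pass

Holding C32, K37, and amber-key grants green-pass (A3).
No rule produces L31, and it is not given. T31 would need ivory-pass (A1), but ivory-pass is never granted. ivory-pass would need T31 (A2), but T31 is never granted.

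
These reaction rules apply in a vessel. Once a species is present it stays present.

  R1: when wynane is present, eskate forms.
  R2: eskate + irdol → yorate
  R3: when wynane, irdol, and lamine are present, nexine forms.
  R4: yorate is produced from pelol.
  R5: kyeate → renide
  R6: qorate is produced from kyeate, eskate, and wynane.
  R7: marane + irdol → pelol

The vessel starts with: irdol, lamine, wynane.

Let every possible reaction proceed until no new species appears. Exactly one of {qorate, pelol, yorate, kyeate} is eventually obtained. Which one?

wynane present → eskate forms (R1).
eskate and irdol present → yorate forms (R2).
qorate would need kyeate, eskate, and wynane (R6), but kyeate never forms. pelol would need marane and irdol (R7), but marane never forms. No rule produces kyeate, and it is not given.

yorate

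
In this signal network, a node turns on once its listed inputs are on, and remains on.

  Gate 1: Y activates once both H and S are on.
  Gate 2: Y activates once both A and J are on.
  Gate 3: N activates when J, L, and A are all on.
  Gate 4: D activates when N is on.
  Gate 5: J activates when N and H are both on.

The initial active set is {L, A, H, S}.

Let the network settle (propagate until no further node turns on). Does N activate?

N would need J, L, and A (Gate 3), but J never turns on.

No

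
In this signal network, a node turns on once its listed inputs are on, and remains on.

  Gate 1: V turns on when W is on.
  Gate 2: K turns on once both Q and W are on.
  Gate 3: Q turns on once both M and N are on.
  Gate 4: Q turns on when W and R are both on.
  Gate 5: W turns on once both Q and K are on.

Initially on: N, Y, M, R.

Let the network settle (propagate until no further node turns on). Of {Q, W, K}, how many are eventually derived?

1

M and N are on, so Q turns on (Gate 3).
Q: reached.
W would need Q and K (Gate 5), but K never turns on.
K would need Q and W (Gate 2), but W never turns on.
Reached: Q — 1 of the 3.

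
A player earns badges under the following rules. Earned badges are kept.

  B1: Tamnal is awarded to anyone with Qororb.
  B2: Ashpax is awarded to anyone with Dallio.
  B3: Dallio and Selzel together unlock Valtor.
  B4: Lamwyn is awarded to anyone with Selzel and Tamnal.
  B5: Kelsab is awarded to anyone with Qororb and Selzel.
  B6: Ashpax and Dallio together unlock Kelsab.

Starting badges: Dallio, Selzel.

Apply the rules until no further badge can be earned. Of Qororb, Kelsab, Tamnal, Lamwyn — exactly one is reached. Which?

With Dallio, Ashpax is earned (B2).
With Ashpax and Dallio, Kelsab is earned (B6).
Lamwyn would need Selzel and Tamnal (B4), but Tamnal is never earned. Tamnal would need Qororb (B1), but Qororb is never earned. No rule produces Qororb, and it is not given.

Kelsab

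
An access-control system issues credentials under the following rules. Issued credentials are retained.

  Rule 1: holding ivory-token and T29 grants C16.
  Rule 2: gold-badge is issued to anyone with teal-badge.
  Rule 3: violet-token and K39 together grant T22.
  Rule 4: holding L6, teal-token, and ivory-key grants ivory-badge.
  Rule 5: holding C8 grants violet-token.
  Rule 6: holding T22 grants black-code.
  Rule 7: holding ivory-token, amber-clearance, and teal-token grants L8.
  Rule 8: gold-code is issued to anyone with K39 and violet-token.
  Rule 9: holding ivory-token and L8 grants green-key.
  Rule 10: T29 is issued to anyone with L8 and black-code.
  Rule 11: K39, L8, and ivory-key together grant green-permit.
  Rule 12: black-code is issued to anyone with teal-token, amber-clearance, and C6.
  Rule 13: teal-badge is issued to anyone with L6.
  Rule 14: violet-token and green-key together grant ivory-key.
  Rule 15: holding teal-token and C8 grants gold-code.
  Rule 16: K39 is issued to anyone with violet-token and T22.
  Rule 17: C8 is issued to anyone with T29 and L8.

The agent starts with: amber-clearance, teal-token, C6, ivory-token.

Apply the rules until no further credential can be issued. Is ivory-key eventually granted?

Yes

Holding teal-token, amber-clearance, and C6 grants black-code (Rule 12).
Holding ivory-token, amber-clearance, and teal-token grants L8 (Rule 7).
Holding L8 and black-code grants T29 (Rule 10).
Holding ivory-token and L8 grants green-key (Rule 9).
Holding T29 and L8 grants C8 (Rule 17).
Holding C8 grants violet-token (Rule 5).
Holding violet-token and green-key grants ivory-key (Rule 14).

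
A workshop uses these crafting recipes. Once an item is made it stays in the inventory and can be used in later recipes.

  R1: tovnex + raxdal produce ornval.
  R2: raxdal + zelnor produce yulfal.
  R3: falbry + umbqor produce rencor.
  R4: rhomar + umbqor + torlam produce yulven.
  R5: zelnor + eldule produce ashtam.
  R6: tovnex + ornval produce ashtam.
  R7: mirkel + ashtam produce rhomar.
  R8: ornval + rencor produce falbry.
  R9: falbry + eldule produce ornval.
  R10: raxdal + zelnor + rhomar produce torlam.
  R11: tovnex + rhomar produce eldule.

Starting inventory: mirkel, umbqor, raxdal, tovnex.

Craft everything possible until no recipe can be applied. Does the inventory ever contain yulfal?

yulfal would need raxdal and zelnor (R2), but zelnor is never obtained.

No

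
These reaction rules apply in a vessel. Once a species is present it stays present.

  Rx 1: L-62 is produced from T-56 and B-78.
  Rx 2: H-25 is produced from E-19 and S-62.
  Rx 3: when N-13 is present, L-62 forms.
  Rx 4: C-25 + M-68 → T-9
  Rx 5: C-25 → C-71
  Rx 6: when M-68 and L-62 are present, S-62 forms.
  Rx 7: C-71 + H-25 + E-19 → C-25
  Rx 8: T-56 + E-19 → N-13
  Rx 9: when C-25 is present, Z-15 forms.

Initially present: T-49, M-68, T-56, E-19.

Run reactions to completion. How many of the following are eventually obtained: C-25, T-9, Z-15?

C-25 would need C-71, H-25, and E-19 (Rx 7), but C-71 never forms.
T-9 would need C-25 and M-68 (Rx 4), but C-25 never forms.
Z-15 would need C-25 (Rx 9), but C-25 never forms.
None of the 3 are reached.

0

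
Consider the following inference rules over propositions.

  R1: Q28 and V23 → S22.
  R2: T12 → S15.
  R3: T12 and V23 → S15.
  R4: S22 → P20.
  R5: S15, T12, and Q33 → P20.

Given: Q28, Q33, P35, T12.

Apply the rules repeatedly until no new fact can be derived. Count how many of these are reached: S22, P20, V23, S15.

From T12, R2 gives S15.
From S15, T12, and Q33, R5 gives P20.
S22 would need Q28 and V23 (R1), but V23 is never established.
P20: reached.
No rule produces V23, and it is not given.
S15: reached.
Reached: P20 and S15 — 2 of the 4.

2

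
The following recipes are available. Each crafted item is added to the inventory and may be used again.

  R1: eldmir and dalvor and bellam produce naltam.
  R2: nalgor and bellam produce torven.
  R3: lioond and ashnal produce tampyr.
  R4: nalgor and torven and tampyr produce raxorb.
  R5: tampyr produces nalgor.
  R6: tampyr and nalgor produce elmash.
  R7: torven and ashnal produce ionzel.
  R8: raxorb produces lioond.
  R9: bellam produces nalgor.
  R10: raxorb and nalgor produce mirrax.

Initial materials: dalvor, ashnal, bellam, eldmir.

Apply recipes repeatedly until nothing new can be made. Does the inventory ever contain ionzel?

Yes

Using R9, bellam makes nalgor.
Using R2, nalgor and bellam make torven.
Using R7, torven and ashnal make ionzel.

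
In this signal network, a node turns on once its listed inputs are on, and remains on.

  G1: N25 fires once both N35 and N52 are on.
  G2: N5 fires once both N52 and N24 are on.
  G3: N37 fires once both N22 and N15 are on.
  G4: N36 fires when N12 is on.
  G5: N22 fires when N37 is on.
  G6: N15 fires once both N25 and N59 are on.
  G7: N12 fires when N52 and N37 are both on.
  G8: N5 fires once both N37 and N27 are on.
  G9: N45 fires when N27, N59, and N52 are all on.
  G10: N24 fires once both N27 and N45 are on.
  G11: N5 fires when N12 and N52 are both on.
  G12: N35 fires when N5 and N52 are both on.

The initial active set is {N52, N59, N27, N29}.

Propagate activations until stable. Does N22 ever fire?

N22 would need N37 (G5), but N37 never turns on.

No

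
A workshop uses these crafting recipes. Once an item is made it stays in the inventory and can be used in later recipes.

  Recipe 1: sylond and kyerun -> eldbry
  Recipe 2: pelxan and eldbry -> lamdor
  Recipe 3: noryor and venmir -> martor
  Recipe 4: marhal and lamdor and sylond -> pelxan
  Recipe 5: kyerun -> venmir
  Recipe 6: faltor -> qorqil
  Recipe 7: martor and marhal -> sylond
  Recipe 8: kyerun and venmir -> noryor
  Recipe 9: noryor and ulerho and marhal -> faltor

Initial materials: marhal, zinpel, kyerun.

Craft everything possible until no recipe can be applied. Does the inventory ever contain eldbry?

Yes

Using Recipe 5, kyerun makes venmir.
kyerun and venmir -> noryor (Recipe 8).
noryor and venmir -> martor (Recipe 3).
Using Recipe 7, martor and marhal make sylond.
sylond and kyerun -> eldbry (Recipe 1).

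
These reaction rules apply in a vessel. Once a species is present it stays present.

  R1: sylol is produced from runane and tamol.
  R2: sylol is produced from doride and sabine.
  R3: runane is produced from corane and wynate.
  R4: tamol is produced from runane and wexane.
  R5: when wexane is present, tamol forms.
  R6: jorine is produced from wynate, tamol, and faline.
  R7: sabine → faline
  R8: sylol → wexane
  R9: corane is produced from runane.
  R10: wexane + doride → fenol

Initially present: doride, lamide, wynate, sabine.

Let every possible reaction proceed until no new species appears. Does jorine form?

Yes

doride and sabine present → sylol forms (R2).
sabine present → faline forms (R7).
sylol present → wexane forms (R8).
wexane present → tamol forms (R5).
wynate, tamol, and faline present → jorine forms (R6).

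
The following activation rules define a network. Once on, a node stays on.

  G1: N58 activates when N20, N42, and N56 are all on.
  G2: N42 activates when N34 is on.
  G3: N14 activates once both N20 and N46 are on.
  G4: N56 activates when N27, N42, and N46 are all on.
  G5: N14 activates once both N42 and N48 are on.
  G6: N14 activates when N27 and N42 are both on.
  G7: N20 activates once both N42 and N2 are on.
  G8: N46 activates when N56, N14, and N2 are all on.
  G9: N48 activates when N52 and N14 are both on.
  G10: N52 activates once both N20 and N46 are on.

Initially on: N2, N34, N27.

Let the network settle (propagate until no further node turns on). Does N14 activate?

N34 is on, so N42 activates (G2).
G6: N27 and N42 on → N14 on.

Yes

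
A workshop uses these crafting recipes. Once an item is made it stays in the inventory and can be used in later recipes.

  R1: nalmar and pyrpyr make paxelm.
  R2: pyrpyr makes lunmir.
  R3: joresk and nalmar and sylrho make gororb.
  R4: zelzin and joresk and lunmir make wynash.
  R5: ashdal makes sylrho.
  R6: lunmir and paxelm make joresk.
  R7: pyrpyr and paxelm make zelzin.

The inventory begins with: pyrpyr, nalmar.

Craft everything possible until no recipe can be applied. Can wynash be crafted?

Yes

Using R1, nalmar and pyrpyr make paxelm.
Using R2, pyrpyr makes lunmir.
Using R7, pyrpyr and paxelm make zelzin.
Using R6, lunmir and paxelm make joresk.
zelzin and joresk and lunmir → wynash (R4).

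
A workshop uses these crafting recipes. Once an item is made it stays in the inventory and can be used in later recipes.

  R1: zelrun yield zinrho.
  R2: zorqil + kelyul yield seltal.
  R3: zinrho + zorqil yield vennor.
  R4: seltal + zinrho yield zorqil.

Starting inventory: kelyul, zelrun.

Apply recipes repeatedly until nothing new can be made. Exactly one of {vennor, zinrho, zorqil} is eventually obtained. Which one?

Using R1, zelrun makes zinrho.
vennor would need zinrho and zorqil (R3), but zorqil is never obtained. zorqil would need seltal and zinrho (R4), but seltal is never obtained.

zinrho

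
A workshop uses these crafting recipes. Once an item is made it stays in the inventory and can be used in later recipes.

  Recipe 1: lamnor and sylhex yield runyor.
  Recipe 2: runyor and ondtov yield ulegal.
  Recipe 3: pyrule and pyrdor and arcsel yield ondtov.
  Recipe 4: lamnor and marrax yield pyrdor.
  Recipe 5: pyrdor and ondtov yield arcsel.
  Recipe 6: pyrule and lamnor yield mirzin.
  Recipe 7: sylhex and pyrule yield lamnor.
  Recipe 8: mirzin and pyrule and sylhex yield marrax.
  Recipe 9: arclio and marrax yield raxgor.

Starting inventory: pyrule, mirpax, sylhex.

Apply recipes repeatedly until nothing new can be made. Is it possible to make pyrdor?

sylhex and pyrule → lamnor (Recipe 7).
Using Recipe 6, pyrule and lamnor make mirzin.
Using Recipe 8, mirzin, pyrule, and sylhex make marrax.
lamnor and marrax → pyrdor (Recipe 4).

Yes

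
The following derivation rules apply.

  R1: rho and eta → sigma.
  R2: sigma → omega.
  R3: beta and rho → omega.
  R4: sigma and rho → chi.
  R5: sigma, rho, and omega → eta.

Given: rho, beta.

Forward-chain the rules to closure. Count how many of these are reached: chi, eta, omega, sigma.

1

beta and rho hold, so omega follows (R3).
chi would need sigma and rho (R4), but sigma is never established.
eta would need sigma, rho, and omega (R5), but sigma is never established.
omega: reached.
sigma would need rho and eta (R1), but eta is never established.
Reached: omega — 1 of the 4.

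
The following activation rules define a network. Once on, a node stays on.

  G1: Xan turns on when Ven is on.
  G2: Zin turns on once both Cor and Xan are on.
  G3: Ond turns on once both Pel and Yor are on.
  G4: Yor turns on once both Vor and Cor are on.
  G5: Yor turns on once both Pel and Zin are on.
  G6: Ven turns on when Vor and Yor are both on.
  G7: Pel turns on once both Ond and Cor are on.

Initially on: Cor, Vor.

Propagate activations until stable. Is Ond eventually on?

No

Ond would need Pel and Yor (G3), but Pel never turns on.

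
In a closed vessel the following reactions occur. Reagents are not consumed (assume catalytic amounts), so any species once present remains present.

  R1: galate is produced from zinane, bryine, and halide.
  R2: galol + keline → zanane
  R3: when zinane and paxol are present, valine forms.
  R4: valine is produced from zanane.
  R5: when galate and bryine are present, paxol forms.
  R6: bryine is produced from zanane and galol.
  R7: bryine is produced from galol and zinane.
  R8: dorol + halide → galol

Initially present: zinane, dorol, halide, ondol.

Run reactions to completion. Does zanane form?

zanane would need galol and keline (R2), but keline never forms.

No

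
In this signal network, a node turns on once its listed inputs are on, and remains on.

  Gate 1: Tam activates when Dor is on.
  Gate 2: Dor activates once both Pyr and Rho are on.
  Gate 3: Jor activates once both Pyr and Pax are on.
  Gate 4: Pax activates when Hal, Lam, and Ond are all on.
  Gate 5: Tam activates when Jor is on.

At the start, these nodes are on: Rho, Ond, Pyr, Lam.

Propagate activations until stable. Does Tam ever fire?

Yes

Pyr and Rho are on, so Dor activates (Gate 2).
Dor is on, so Tam activates (Gate 1).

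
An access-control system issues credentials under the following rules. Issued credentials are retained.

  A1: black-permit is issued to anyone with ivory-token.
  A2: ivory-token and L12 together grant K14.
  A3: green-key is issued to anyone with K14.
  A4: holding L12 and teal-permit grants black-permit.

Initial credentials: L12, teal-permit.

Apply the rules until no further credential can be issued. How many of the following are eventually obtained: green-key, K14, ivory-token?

0

green-key would need K14 (A3), but K14 is never granted.
K14 would need ivory-token and L12 (A2), but ivory-token is never granted.
No rule produces ivory-token, and it is not given.
None of the 3 are reached.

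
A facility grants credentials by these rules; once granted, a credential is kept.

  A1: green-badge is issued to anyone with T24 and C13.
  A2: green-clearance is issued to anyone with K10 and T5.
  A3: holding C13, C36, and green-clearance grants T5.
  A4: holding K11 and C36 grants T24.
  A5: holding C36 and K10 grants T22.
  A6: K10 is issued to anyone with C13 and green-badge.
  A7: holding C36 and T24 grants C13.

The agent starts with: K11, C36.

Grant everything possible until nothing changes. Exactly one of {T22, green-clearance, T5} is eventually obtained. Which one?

Holding K11 and C36 grants T24 (A4).
Holding C36 and T24 grants C13 (A7).
Holding T24 and C13 grants green-badge (A1).
Holding C13 and green-badge grants K10 (A6).
Holding C36 and K10 grants T22 (A5).
green-clearance would need K10 and T5 (A2), but T5 is never granted. T5 would need C13, C36, and green-clearance (A3), but green-clearance is never granted.

T22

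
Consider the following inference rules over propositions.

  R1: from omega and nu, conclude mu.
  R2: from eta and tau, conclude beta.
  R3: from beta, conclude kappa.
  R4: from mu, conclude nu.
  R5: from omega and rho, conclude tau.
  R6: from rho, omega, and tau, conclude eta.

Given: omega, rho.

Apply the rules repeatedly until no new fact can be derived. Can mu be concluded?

mu would need omega and nu (R1), but nu is never established.

No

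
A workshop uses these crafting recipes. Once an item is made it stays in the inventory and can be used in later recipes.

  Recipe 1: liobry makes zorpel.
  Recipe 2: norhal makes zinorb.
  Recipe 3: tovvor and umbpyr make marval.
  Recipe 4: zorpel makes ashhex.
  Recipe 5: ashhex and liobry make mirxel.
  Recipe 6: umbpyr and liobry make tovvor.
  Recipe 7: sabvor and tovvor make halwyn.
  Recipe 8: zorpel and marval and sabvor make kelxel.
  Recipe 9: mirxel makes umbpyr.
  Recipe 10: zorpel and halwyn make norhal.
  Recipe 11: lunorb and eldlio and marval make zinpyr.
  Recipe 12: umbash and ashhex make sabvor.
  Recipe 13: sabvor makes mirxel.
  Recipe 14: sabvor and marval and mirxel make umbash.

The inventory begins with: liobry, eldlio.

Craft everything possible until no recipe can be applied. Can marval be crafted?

Using Recipe 1, liobry makes zorpel.
Using Recipe 4, zorpel makes ashhex.
Using Recipe 5, ashhex and liobry make mirxel.
mirxel → umbpyr (Recipe 9).
umbpyr and liobry → tovvor (Recipe 6).
tovvor and umbpyr → marval (Recipe 3).

Yes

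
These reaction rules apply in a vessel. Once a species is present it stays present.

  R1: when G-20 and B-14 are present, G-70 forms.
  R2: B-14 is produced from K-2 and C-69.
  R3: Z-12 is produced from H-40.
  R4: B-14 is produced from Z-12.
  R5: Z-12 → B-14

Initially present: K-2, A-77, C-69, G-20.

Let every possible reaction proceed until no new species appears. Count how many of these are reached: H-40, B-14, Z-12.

K-2 and C-69 present → B-14 forms (R2).
No rule produces H-40, and it is not given.
B-14: reached.
Z-12 would need H-40 (R3), but H-40 never forms.
Reached: B-14 — 1 of the 3.

1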